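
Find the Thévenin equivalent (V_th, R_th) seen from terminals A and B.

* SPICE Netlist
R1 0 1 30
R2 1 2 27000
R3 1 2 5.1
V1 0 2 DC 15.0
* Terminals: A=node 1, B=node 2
Step 1 — V_th is the open-circuit voltage V_A - V_B (nothing connected across the terminals).
Nodal analysis, taking node 2 as the 0 V reference.
Source V1 fixes V_0 = 15 V.
KCL at each unknown node (sum of currents leaving = 0; resistances in Ω):
  Node 1: (V_1 - 15)/30 + (V_1 - 0)/27000 + (V_1 - 0)/5.1 = 0
Collecting terms: 0.2294 × V_1 = 0.5  =>  V_1 = 2.179 V
V_th = V_1 - V_2 = 2.179 - 0 = 2.179 V
Step 2 — R_th: zero the source — replace V1 by a short circuit (node 2 merges into node 0) — and find the resistance seen between A (node 1) and B (node 0).
Reduce the network between node 1 (A) and node 0 (B) by series/parallel combination:
  Rp1 = R1 ‖ R2 ‖ R3 (parallel, all between nodes 0 and 1) = 1/(1/30 + 1/27000 + 1/5.1) = 4.358 Ω
R_th = 4.358 Ω

Final answer: V_th = 2.179 V, R_th = 4.358 Ω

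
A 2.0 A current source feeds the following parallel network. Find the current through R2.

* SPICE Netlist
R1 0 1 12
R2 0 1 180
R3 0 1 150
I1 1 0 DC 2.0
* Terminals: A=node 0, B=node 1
All resistors sit directly between nodes 0 and 1, so they are in parallel and share one voltage V; the full source current 2 A splits among them.
1/R_par = 1/12 + 1/180 + 1/150 = 0.09556 S  =>  R_par = 10.47 Ω
V = I × R_par = 2 × 10.47 = 20.93 V
I_R2 = V/R2 = 20.93/180 = 0.1163 A

Final answer: 0.1163 A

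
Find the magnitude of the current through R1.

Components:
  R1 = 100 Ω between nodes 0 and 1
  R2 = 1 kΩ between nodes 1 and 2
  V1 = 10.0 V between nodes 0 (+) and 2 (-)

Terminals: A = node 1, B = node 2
Nodal analysis, taking node 2 as the 0 V reference.
Source V1 fixes V_0 = 10 V.
KCL at each unknown node (sum of currents leaving = 0; resistances in Ω):
  Node 1: (V_1 - 10)/100 + (V_1 - 0)/1000 = 0
Collecting terms: 0.011 × V_1 = 0.1  =>  V_1 = 9.091 V
I_R1 = (V_0 - V_1)/R1 = (10 - 9.091)/100 = 0.009091 A
|I_R1| = 0.009091 A

Final answer: |I_R1| = 0.009091 A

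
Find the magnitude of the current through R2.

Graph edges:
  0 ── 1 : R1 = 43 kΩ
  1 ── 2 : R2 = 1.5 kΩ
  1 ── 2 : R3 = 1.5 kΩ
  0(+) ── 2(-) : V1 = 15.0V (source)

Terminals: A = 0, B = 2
Nodal analysis, taking node 2 as the 0 V reference.
Source V1 fixes V_0 = 15 V.
KCL at each unknown node (sum of currents leaving = 0; resistances in Ω):
  Node 1: (V_1 - 15)/43000 + (V_1 - 0)/1500 + (V_1 - 0)/1500 = 0
Collecting terms: 0.001357 × V_1 = 0.0003488  =>  V_1 = 0.2571 V
I_R2 = (V_1 - V_2)/R2 = (0.2571 - 0)/1500 = 0.0001714 A
|I_R2| = 0.0001714 A

Final answer: |I_R2| = 0.0001714 A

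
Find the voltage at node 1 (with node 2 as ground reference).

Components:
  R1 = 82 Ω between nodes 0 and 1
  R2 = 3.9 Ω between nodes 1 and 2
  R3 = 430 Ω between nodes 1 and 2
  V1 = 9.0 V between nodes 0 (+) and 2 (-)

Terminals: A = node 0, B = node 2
Nodal analysis, taking node 2 as the 0 V reference.
Source V1 fixes V_0 = 9 V.
KCL at each unknown node (sum of currents leaving = 0; resistances in Ω):
  Node 1: (V_1 - 9)/82 + (V_1 - 0)/3.9 + (V_1 - 0)/430 = 0
Collecting terms: 0.2709 × V_1 = 0.1098  =>  V_1 = 0.4051 V
The requested potential is V_1 = 0.4051 V.

Final answer: V_1 = 0.4051 V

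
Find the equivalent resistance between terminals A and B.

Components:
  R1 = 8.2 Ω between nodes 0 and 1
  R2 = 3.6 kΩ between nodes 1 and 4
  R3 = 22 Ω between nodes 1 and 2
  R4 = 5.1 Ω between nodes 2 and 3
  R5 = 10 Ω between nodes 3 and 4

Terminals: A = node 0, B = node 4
Reduce the network between node 0 (A) and node 4 (B) by series/parallel combination:
  Rs1 = R3 + R4 (series, joined only at node 2) = 22 + 5.1 = 27.1 Ω
  Rs2 = R5 + Rs1 (series, joined only at node 3) = 10 + 27.1 = 37.1 Ω
  Rp1 = R2 ‖ Rs2 (parallel, both between nodes 1 and 4) = 1/(1/3600 + 1/37.1) = 36.72 Ω
  Rs3 = R1 + Rp1 (series, joined only at node 1) = 8.2 + 36.72 = 44.92 Ω
R_eq = 44.92 Ω

Final answer: 44.92 Ω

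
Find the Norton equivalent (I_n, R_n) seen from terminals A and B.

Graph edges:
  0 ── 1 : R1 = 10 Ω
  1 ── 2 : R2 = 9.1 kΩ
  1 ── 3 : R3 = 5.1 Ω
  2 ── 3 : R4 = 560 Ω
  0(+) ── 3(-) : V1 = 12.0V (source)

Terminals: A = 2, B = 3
Find the Thévenin equivalent first; then I_n = V_th/R_th and R_n = R_th.
Step 1 — V_th is the open-circuit voltage V_A - V_B (nothing connected across the terminals).
Nodal analysis, taking node 3 as the 0 V reference.
Source V1 fixes V_0 = 12 V.
KCL at each unknown node (sum of currents leaving = 0; resistances in Ω):
  Node 1: (V_1 - 12)/10 + (V_1 - V_2)/9100 + (V_1 - 0)/5.1 = 0
  Node 2: (V_2 - V_1)/9100 + (V_2 - 0)/560 = 0
Collecting terms (coefficients in siemens):
  0.2962·V_1 - 0.0001099·V_2 = 1.2
  0.001896·V_2 - 0.0001099·V_1 = 0
Determinant D = (0.2962)(0.001896) - (-0.0001099)(-0.0001099) = 0.0005614
V_1 = [(1.2)(0.001896) - (-0.0001099)(0)]/D = 4.052 V
V_2 = [(0.2962)(0) - (1.2)(-0.0001099)]/D = 0.2349 V
V_th = V_2 - V_3 = 0.2349 - 0 = 0.2349 V
Step 2 — R_th: zero the source — replace V1 by a short circuit (node 3 merges into node 0) — and find the resistance seen between A (node 2) and B (node 0).
Reduce the network between node 2 (A) and node 0 (B) by series/parallel combination:
  Rp1 = R1 ‖ R3 (parallel, both between nodes 0 and 1) = 1/(1/10 + 1/5.1) = 3.377 Ω
  Rs1 = R2 + Rp1 (series, joined only at node 1) = 9100 + 3.377 = 9103 Ω
  Rp2 = R4 ‖ Rs1 (parallel, both between nodes 0 and 2) = 1/(1/560 + 1/9103) = 527.5 Ω
R_th = 527.5 Ω
I_n = V_th/R_th = 0.2349/527.5 = 0.0004452 A, and R_n = R_th = 527.5 Ω

Final answer: I_n = 0.0004452 A, R_n = 527.5 Ω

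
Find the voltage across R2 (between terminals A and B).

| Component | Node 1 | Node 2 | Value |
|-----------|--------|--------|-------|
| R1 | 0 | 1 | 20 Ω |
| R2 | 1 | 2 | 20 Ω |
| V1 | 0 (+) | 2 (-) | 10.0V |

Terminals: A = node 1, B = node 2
R1 and R2 are in series across V1 (node 0 → node 1 → node 2), and the output A–B is taken across R2, so this is a voltage divider.
Series current: I = V1/(R1 + R2) = 10/(20 + 20) = 10/40 = 0.25 A
V_R2 = I × R2 = V1 × R2/(R1 + R2) = 10 × 20/40 = 5 V

Final answer: 5 V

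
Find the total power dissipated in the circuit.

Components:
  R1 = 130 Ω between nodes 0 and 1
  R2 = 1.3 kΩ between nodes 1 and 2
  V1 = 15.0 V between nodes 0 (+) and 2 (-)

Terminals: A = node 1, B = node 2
Nodal analysis, taking node 2 as the 0 V reference.
Source V1 fixes V_0 = 15 V.
KCL at each unknown node (sum of currents leaving = 0; resistances in Ω):
  Node 1: (V_1 - 15)/130 + (V_1 - 0)/1300 = 0
Collecting terms: 0.008462 × V_1 = 0.1154  =>  V_1 = 13.64 V
Power in each resistor, P = (ΔV)²/R:
  P_R1 = (15 - 13.64)²/130 = 0.0143 W
  P_R2 = (13.64 - 0)²/1300 = 0.143 W
P_total = P_R1 + P_R2 = 0.1573 W

Final answer: 0.1573 W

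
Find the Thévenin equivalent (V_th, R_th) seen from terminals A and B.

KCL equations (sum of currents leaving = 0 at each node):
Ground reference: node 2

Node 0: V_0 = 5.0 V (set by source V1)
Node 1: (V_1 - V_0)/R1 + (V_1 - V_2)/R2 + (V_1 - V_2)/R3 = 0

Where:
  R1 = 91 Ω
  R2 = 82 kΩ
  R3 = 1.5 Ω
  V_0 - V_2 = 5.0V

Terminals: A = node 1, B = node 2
Step 1 — V_th is the open-circuit voltage V_A - V_B (nothing connected across the terminals).
Nodal analysis, taking node 2 as the 0 V reference.
Source V1 fixes V_0 = 5 V.
KCL at each unknown node (sum of currents leaving = 0; resistances in Ω):
  Node 1: (V_1 - 5)/91 + (V_1 - 0)/82000 + (V_1 - 0)/1.5 = 0
Collecting terms: 0.6777 × V_1 = 0.05495  =>  V_1 = 0.08108 V
V_th = V_1 - V_2 = 0.08108 - 0 = 0.08108 V
Step 2 — R_th: zero the source — replace V1 by a short circuit (node 2 merges into node 0) — and find the resistance seen between A (node 1) and B (node 0).
Reduce the network between node 1 (A) and node 0 (B) by series/parallel combination:
  Rp1 = R1 ‖ R2 ‖ R3 (parallel, all between nodes 0 and 1) = 1/(1/91 + 1/82000 + 1/1.5) = 1.476 Ω
R_th = 1.476 Ω

Final answer: V_th = 0.08108 V, R_th = 1.476 Ω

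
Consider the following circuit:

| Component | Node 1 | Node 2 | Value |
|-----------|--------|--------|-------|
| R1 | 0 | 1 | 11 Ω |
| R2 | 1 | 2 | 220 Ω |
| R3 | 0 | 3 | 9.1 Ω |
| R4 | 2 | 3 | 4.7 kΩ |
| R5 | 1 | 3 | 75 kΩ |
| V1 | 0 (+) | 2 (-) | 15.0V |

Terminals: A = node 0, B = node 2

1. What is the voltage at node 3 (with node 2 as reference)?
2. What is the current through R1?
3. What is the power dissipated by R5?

Nodal analysis, taking node 2 as the 0 V reference.
Source V1 fixes V_0 = 15 V.
KCL at each unknown node (sum of currents leaving = 0; resistances in Ω):
  Node 1: (V_1 - 15)/11 + (V_1 - 0)/220 + (V_1 - V_3)/75000 = 0
  Node 3: (V_3 - 15)/9.1 + (V_3 - 0)/4700 + (V_3 - V_1)/75000 = 0
Collecting terms (coefficients in siemens):
  0.09547·V_1 - 0.00001333·V_3 = 1.364
  0.1101·V_3 - 0.00001333·V_1 = 1.648
Determinant D = (0.09547)(0.1101) - (-0.00001333)(-0.00001333) = 0.01051
V_1 = [(1.364)(0.1101) - (-0.00001333)(1.648)]/D = 14.29 V
V_3 = [(0.09547)(1.648) - (1.364)(-0.00001333)]/D = 14.97 V
Part 1:
  Read off the nodal solution: V_3 = 14.97 V
Part 2:
  I_R1 = (V_0 - V_1)/R1 = (15 - 14.29)/11 = 0.06493 A
  Magnitude: I_R1 = 0.06493 A
Part 3:
  I_R5 = (V_1 - V_3)/R5 = (14.29 - 14.97)/75000 = -0.000009135 A
  P_R5 = I_R5² × R5 = (-0.000009135)² × 75000 = 0.000006259 W

Final answers:
1. V_3 = 14.97 V
2. I_R1 = 0.06493 A
3. P_R5 = 6.259e-06 W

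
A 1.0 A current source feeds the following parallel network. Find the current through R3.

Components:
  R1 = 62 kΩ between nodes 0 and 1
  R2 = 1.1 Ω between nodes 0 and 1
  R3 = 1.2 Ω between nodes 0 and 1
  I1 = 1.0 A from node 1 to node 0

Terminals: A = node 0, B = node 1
All resistors sit directly between nodes 0 and 1, so they are in parallel and share one voltage V; the full source current 1 A splits among them.
1/R_par = 1/62000 + 1/1.1 + 1/1.2 = 1.742 S  =>  R_par = 0.5739 Ω
V = I × R_par = 1 × 0.5739 = 0.5739 V
I_R3 = V/R3 = 0.5739/1.2 = 0.4783 A

Final answer: 0.4783 A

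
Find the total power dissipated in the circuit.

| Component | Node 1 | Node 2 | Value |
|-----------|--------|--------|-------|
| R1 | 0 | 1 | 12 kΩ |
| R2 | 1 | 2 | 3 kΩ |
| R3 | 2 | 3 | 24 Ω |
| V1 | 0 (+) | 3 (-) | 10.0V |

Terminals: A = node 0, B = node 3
Nodal analysis, taking node 3 as the 0 V reference.
Source V1 fixes V_0 = 10 V.
KCL at each unknown node (sum of currents leaving = 0; resistances in Ω):
  Node 1: (V_1 - 10)/12000 + (V_1 - V_2)/3000 = 0
  Node 2: (V_2 - V_1)/3000 + (V_2 - 0)/24 = 0
Collecting terms (coefficients in siemens):
  0.0004167·V_1 - 0.0003333·V_2 = 0.0008333
  0.042·V_2 - 0.0003333·V_1 = 0
Determinant D = (0.0004167)(0.042) - (-0.0003333)(-0.0003333) = 0.00001739
V_1 = [(0.0008333)(0.042) - (-0.0003333)(0)]/D = 2.013 V
V_2 = [(0.0004167)(0) - (0.0008333)(-0.0003333)]/D = 0.01597 V
Power in each resistor, P = (ΔV)²/R:
  P_R1 = (10 - 2.013)²/12000 = 0.005316 W
  P_R2 = (2.013 - 0.01597)²/3000 = 0.001329 W
  P_R3 = (0.01597 - 0)²/24 = 0.00001063 W
P_total = P_R1 + P_R2 + P_R3 = 0.006656 W

Final answer: 0.006656 W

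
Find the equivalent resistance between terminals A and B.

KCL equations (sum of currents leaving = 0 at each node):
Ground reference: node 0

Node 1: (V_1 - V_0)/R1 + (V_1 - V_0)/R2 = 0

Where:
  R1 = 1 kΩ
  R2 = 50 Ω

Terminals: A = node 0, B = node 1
Reduce the network between node 0 (A) and node 1 (B) by series/parallel combination:
  Rp1 = R1 ‖ R2 (parallel, both between nodes 0 and 1) = 1/(1/1000 + 1/50) = 47.62 Ω
R_eq = 47.62 Ω

Final answer: 47.62 Ω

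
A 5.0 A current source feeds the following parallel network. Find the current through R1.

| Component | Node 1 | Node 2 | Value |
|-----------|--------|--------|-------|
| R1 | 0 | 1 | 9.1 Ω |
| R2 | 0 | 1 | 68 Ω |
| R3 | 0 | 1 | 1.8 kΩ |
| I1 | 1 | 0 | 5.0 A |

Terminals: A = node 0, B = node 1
All resistors sit directly between nodes 0 and 1, so they are in parallel and share one voltage V; the full source current 5 A splits among them.
1/R_par = 1/9.1 + 1/68 + 1/1800 = 0.1252 S  =>  R_par = 7.99 Ω
V = I × R_par = 5 × 7.99 = 39.95 V
I_R1 = V/R1 = 39.95/9.1 = 4.39 A

Final answer: 4.39 A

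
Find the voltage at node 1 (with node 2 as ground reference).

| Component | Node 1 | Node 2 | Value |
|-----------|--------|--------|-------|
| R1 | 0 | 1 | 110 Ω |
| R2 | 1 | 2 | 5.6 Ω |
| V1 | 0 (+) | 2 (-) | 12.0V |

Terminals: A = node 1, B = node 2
Nodal analysis, taking node 2 as the 0 V reference.
Source V1 fixes V_0 = 12 V.
KCL at each unknown node (sum of currents leaving = 0; resistances in Ω):
  Node 1: (V_1 - 12)/110 + (V_1 - 0)/5.6 = 0
Collecting terms: 0.1877 × V_1 = 0.1091  =>  V_1 = 0.5813 V
The requested potential is V_1 = 0.5813 V.

Final answer: V_1 = 0.5813 V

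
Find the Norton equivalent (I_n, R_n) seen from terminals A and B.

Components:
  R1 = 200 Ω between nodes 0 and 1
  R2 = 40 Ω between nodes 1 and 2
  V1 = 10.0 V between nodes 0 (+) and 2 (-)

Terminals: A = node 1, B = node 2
Find the Thévenin equivalent first; then I_n = V_th/R_th and R_n = R_th.
Step 1 — V_th is the open-circuit voltage V_A - V_B (nothing connected across the terminals).
Nodal analysis, taking node 2 as the 0 V reference.
Source V1 fixes V_0 = 10 V.
KCL at each unknown node (sum of currents leaving = 0; resistances in Ω):
  Node 1: (V_1 - 10)/200 + (V_1 - 0)/40 = 0
Collecting terms: 0.03 × V_1 = 0.05  =>  V_1 = 1.667 V
V_th = V_1 - V_2 = 1.667 - 0 = 1.667 V
Step 2 — R_th: zero the source — replace V1 by a short circuit (node 2 merges into node 0) — and find the resistance seen between A (node 1) and B (node 0).
Reduce the network between node 1 (A) and node 0 (B) by series/parallel combination:
  Rp1 = R1 ‖ R2 (parallel, both between nodes 0 and 1) = 1/(1/200 + 1/40) = 33.33 Ω
R_th = 33.33 Ω
I_n = V_th/R_th = 1.667/33.33 = 0.05 A, and R_n = R_th = 33.33 Ω

Final answer: I_n = 0.05 A, R_n = 33.33 Ω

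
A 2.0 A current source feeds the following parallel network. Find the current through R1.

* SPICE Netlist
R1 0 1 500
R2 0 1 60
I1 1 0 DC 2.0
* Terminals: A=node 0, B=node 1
All resistors sit directly between nodes 0 and 1, so they are in parallel and share one voltage V; the full source current 2 A splits among them.
1/R_par = 1/500 + 1/60 = 0.01867 S  =>  R_par = 53.57 Ω
V = I × R_par = 2 × 53.57 = 107.1 V
I_R1 = V/R1 = 107.1/500 = 0.2143 A

Final answer: 0.2143 A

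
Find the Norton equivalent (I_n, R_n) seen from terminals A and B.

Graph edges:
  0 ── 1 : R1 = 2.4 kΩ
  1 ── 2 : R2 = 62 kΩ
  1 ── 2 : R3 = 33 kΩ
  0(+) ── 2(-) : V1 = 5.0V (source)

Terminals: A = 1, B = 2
Find the Thévenin equivalent first; then I_n = V_th/R_th and R_n = R_th.
Step 1 — V_th is the open-circuit voltage V_A - V_B (nothing connected across the terminals).
Nodal analysis, taking node 2 as the 0 V reference.
Source V1 fixes V_0 = 5 V.
KCL at each unknown node (sum of currents leaving = 0; resistances in Ω):
  Node 1: (V_1 - 5)/2400 + (V_1 - 0)/62000 + (V_1 - 0)/33000 = 0
Collecting terms: 0.0004631 × V_1 = 0.002083  =>  V_1 = 4.499 V
V_th = V_1 - V_2 = 4.499 - 0 = 4.499 V
Step 2 — R_th: zero the source — replace V1 by a short circuit (node 2 merges into node 0) — and find the resistance seen between A (node 1) and B (node 0).
Reduce the network between node 1 (A) and node 0 (B) by series/parallel combination:
  Rp1 = R1 ‖ R2 ‖ R3 (parallel, all between nodes 0 and 1) = 1/(1/2400 + 1/62000 + 1/33000) = 2159 Ω
R_th = 2.159 kΩ
I_n = V_th/R_th = 4.499/2159 = 0.002083 A, and R_n = R_th = 2.159 kΩ

Final answer: I_n = 0.002083 A, R_n = 2.159 kΩ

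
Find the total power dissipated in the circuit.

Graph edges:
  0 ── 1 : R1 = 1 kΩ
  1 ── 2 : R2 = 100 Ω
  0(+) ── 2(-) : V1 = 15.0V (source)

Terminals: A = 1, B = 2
Nodal analysis, taking node 2 as the 0 V reference.
Source V1 fixes V_0 = 15 V.
KCL at each unknown node (sum of currents leaving = 0; resistances in Ω):
  Node 1: (V_1 - 15)/1000 + (V_1 - 0)/100 = 0
Collecting terms: 0.011 × V_1 = 0.015  =>  V_1 = 1.364 V
Power in each resistor, P = (ΔV)²/R:
  P_R1 = (15 - 1.364)²/1000 = 0.186 W
  P_R2 = (1.364 - 0)²/100 = 0.0186 W
P_total = P_R1 + P_R2 = 0.2045 W

Final answer: 0.2045 W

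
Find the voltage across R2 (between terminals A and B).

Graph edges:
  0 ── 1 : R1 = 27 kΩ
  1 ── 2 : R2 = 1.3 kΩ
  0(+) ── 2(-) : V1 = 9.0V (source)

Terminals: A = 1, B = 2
R1 and R2 are in series across V1 (node 0 → node 1 → node 2), and the output A–B is taken across R2, so this is a voltage divider.
Series current: I = V1/(R1 + R2) = 9/(27000 + 1300) = 9/28300 = 0.000318 A
V_R2 = I × R2 = V1 × R2/(R1 + R2) = 9 × 1300/28300 = 0.4134 V

Final answer: 0.4134 V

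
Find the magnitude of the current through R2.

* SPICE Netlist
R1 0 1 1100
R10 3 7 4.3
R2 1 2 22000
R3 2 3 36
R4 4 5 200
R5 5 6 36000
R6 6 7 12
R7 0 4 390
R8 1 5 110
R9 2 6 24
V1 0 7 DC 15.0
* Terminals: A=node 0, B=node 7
Nodal analysis, taking node 7 as the 0 V reference.
Source V1 fixes V_0 = 15 V.
KCL at each unknown node (sum of currents leaving = 0; resistances in Ω):
  Node 1: (V_1 - 15)/1100 + (V_1 - V_2)/22000 + (V_1 - V_5)/110 = 0
  Node 2: (V_2 - V_1)/22000 + (V_2 - V_3)/36 + (V_2 - V_6)/24 = 0
  Node 3: (V_3 - V_2)/36 + (V_3 - 0)/4.3 = 0
  Node 4: (V_4 - V_5)/200 + (V_4 - 15)/390 = 0
  Node 5: (V_5 - V_4)/200 + (V_5 - V_6)/36000 + (V_5 - V_1)/110 = 0
  Node 6: (V_6 - V_5)/36000 + (V_6 - 0)/12 + (V_6 - V_2)/24 = 0
Collecting terms (coefficients in siemens):
  0.01005·V_1 - 0.00004545·V_2 - 0.009091·V_5 = 0.01364
  0.06949·V_2 - 0.00004545·V_1 - 0.02778·V_3 - 0.04167·V_6 = 0
  0.2603·V_3 - 0.02778·V_2 = 0
  0.007564·V_4 - 0.005·V_5 = 0.03846
  0.01412·V_5 - 0.009091·V_1 - 0.005·V_4 - 0.00002778·V_6 = 0
  0.125·V_6 - 0.04167·V_2 - 0.00002778·V_5 = 0
Solving these 6 simultaneous equations (Gaussian elimination) gives:
  V_1 = 14.57 V, V_2 = 0.01515 V, V_3 = 0.001616 V, V_4 = 14.74 V
  V_5 = 14.6 V, V_6 = 0.008293 V
I_R2 = (V_1 - V_2)/R2 = (14.57 - 0.01515)/22000 = 0.0006616 A
|I_R2| = 0.0006616 A

Final answer: |I_R2| = 0.0006616 A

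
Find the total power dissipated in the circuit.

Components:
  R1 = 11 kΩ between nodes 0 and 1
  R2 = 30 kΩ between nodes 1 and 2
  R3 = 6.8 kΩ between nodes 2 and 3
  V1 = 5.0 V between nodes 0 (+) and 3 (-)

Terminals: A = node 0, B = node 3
Nodal analysis, taking node 3 as the 0 V reference.
Source V1 fixes V_0 = 5 V.
KCL at each unknown node (sum of currents leaving = 0; resistances in Ω):
  Node 1: (V_1 - 5)/11000 + (V_1 - V_2)/30000 = 0
  Node 2: (V_2 - V_1)/30000 + (V_2 - 0)/6800 = 0
Collecting terms (coefficients in siemens):
  0.0001242·V_1 - 0.00003333·V_2 = 0.0004545
  0.0001804·V_2 - 0.00003333·V_1 = 0
Determinant D = (0.0001242)(0.0001804) - (-0.00003333)(-0.00003333) = 0.0000000213
V_1 = [(0.0004545)(0.0001804) - (-0.00003333)(0)]/D = 3.849 V
V_2 = [(0.0001242)(0) - (0.0004545)(-0.00003333)]/D = 0.7113 V
Power in each resistor, P = (ΔV)²/R:
  P_R1 = (5 - 3.849)²/11000 = 0.0001204 W
  P_R2 = (3.849 - 0.7113)²/30000 = 0.0003283 W
  P_R3 = (0.7113 - 0)²/6800 = 0.0000744 W
P_total = P_R1 + P_R2 + P_R3 = 0.000523 W

Final answer: 0.000523 W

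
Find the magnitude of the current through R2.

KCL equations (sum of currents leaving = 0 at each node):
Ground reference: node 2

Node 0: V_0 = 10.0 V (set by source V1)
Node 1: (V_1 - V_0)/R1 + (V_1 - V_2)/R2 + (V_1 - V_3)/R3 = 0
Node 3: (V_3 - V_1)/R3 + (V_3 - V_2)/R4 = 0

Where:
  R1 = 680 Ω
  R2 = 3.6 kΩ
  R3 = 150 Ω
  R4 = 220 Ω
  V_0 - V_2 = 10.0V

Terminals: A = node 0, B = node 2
Nodal analysis, taking node 2 as the 0 V reference.
Source V1 fixes V_0 = 10 V.
KCL at each unknown node (sum of currents leaving = 0; resistances in Ω):
  Node 1: (V_1 - 10)/680 + (V_1 - 0)/3600 + (V_1 - V_3)/150 = 0
  Node 3: (V_3 - V_1)/150 + (V_3 - 0)/220 = 0
Collecting terms (coefficients in siemens):
  0.008415·V_1 - 0.006667·V_3 = 0.01471
  0.01121·V_3 - 0.006667·V_1 = 0
Determinant D = (0.008415)(0.01121) - (-0.006667)(-0.006667) = 0.00004991
V_1 = [(0.01471)(0.01121) - (-0.006667)(0)]/D = 3.304 V
V_3 = [(0.008415)(0) - (0.01471)(-0.006667)]/D = 1.964 V
I_R2 = (V_1 - V_2)/R2 = (3.304 - 0)/3600 = 0.0009177 A
|I_R2| = 0.0009177 A

Final answer: |I_R2| = 0.0009177 A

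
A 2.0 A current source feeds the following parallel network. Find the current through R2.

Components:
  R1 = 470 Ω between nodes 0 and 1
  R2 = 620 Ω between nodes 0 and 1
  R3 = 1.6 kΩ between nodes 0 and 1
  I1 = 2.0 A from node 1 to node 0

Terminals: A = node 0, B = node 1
All resistors sit directly between nodes 0 and 1, so they are in parallel and share one voltage V; the full source current 2 A splits among them.
1/R_par = 1/470 + 1/620 + 1/1600 = 0.004366 S  =>  R_par = 229.1 Ω
V = I × R_par = 2 × 229.1 = 458.1 V
I_R2 = V/R2 = 458.1/620 = 0.7389 A

Final answer: 0.7389 A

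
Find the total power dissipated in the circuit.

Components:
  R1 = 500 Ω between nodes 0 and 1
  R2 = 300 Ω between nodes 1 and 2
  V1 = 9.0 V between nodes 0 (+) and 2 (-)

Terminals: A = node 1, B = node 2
Nodal analysis, taking node 2 as the 0 V reference.
Source V1 fixes V_0 = 9 V.
KCL at each unknown node (sum of currents leaving = 0; resistances in Ω):
  Node 1: (V_1 - 9)/500 + (V_1 - 0)/300 = 0
Collecting terms: 0.005333 × V_1 = 0.018  =>  V_1 = 3.375 V
Power in each resistor, P = (ΔV)²/R:
  P_R1 = (9 - 3.375)²/500 = 0.06328 W
  P_R2 = (3.375 - 0)²/300 = 0.03797 W
P_total = P_R1 + P_R2 = 0.1013 W

Final answer: 0.1013 W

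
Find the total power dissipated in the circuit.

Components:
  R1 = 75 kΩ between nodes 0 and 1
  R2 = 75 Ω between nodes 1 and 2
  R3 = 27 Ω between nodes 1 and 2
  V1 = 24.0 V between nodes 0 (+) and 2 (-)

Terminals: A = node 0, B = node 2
Nodal analysis, taking node 2 as the 0 V reference.
Source V1 fixes V_0 = 24 V.
KCL at each unknown node (sum of currents leaving = 0; resistances in Ω):
  Node 1: (V_1 - 24)/75000 + (V_1 - 0)/75 + (V_1 - 0)/27 = 0
Collecting terms: 0.05038 × V_1 = 0.00032  =>  V_1 = 0.006351 V
Power in each resistor, P = (ΔV)²/R:
  P_R1 = (24 - 0.006351)²/75000 = 0.007676 W
  P_R2 = (0.006351 - 0)²/75 = 0.0000005378 W
  P_R3 = (0.006351 - 0)²/27 = 0.000001494 W
P_total = P_R1 + P_R2 + P_R3 = 0.007678 W

Final answer: 0.007678 W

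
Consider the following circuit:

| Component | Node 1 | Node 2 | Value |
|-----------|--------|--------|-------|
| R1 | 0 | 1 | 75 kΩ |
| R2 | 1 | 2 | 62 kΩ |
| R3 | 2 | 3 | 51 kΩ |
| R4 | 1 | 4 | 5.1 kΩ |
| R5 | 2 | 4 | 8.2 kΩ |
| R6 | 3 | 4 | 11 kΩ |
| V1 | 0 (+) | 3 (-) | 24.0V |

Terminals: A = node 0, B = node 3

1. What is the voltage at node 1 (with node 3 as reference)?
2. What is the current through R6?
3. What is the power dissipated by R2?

Nodal analysis, taking node 3 as the 0 V reference.
Source V1 fixes V_0 = 24 V.
KCL at each unknown node (sum of currents leaving = 0; resistances in Ω):
  Node 1: (V_1 - 24)/75000 + (V_1 - V_2)/62000 + (V_1 - V_4)/5100 = 0
  Node 2: (V_2 - V_1)/62000 + (V_2 - 0)/51000 + (V_2 - V_4)/8200 = 0
  Node 4: (V_4 - V_1)/5100 + (V_4 - V_2)/8200 + (V_4 - 0)/11000 = 0
Collecting terms (coefficients in siemens):
  0.0002255·V_1 - 0.00001613·V_2 - 0.0001961·V_4 = 0.00032
  0.0001577·V_2 - 0.00001613·V_1 - 0.000122·V_4 = 0
  0.0004089·V_4 - 0.0001961·V_1 - 0.000122·V_2 = 0
Solving these 3 simultaneous equations (Gaussian elimination) gives:
  V_1 = 3.736 V, V_2 = 2.297 V, V_4 = 2.477 V
Part 1:
  Read off the nodal solution: V_1 = 3.736 V
Part 2:
  I_R6 = (V_3 - V_4)/R6 = (0 - 2.477)/11000 = -0.0002251 A
  Magnitude: I_R6 = 0.0002251 A
Part 3:
  I_R2 = (V_1 - V_2)/R2 = (3.736 - 2.297)/62000 = 0.0000232 A
  P_R2 = I_R2² × R2 = (0.0000232)² × 62000 = 0.00003339 W

Final answers:
1. V_1 = 3.736 V
2. I_R6 = 0.0002251 A
3. P_R2 = 3.339e-05 W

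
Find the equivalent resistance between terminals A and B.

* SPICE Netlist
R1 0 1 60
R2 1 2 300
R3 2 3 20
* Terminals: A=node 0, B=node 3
Reduce the network between node 0 (A) and node 3 (B) by series/parallel combination:
  Rs1 = R1 + R2 (series, joined only at node 1) = 60 + 300 = 360 Ω
  Rs2 = R3 + Rs1 (series, joined only at node 2) = 20 + 360 = 380 Ω
R_eq = 380 Ω

Final answer: 380 Ω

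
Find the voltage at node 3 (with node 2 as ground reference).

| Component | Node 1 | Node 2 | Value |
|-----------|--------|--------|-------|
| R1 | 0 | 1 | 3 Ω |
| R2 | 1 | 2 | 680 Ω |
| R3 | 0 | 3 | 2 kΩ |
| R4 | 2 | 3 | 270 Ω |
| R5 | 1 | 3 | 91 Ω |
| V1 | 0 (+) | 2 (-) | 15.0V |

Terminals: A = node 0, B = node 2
Nodal analysis, taking node 2 as the 0 V reference.
Source V1 fixes V_0 = 15 V.
KCL at each unknown node (sum of currents leaving = 0; resistances in Ω):
  Node 1: (V_1 - 15)/3 + (V_1 - 0)/680 + (V_1 - V_3)/91 = 0
  Node 3: (V_3 - 15)/2000 + (V_3 - 0)/270 + (V_3 - V_1)/91 = 0
Collecting terms (coefficients in siemens):
  0.3458·V_1 - 0.01099·V_3 = 5
  0.01519·V_3 - 0.01099·V_1 = 0.0075
Determinant D = (0.3458)(0.01519) - (-0.01099)(-0.01099) = 0.005133
V_1 = [(5)(0.01519) - (-0.01099)(0.0075)]/D = 14.82 V
V_3 = [(0.3458)(0.0075) - (5)(-0.01099)]/D = 11.21 V
The requested potential is V_3 = 11.21 V.

Final answer: V_3 = 11.21 V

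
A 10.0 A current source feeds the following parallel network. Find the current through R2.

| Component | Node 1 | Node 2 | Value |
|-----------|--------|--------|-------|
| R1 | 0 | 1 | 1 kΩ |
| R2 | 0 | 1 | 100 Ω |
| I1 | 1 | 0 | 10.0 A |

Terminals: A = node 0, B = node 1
All resistors sit directly between nodes 0 and 1, so they are in parallel and share one voltage V; the full source current 10 A splits among them.
1/R_par = 1/1000 + 1/100 = 0.011 S  =>  R_par = 90.91 Ω
V = I × R_par = 10 × 90.91 = 909.1 V
I_R2 = V/R2 = 909.1/100 = 9.091 A

Final answer: 9.091 A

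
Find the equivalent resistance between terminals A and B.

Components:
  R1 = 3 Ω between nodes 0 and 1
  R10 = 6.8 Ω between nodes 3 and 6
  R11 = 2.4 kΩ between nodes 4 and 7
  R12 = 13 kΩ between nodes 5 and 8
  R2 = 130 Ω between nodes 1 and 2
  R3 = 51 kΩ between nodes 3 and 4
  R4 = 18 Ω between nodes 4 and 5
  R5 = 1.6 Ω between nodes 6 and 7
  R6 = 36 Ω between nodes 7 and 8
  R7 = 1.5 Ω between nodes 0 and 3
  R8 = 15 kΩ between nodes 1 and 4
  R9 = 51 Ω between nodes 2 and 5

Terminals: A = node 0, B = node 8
The network is not a plain series/parallel combination. Inject a 1 A test current into terminal A (node 0) and return it from terminal B (node 8); then R_eq = V_A / (1 A).
Nodal analysis, taking node 8 as the 0 V reference.
Current source I_test pushes 1 A into node 0 and draws it out of node 8.
KCL at each unknown node (sum of currents leaving = 0; resistances in Ω):
  Node 0: (V_0 - V_1)/3 + (V_0 - V_3)/1.5 - 1 = 0
  Node 1: (V_1 - V_0)/3 + (V_1 - V_2)/130 + (V_1 - V_4)/15000 = 0
  Node 2: (V_2 - V_1)/130 + (V_2 - V_5)/51 = 0
  Node 3: (V_3 - V_0)/1.5 + (V_3 - V_4)/51000 + (V_3 - V_6)/6.8 = 0
  Node 4: (V_4 - V_1)/15000 + (V_4 - V_3)/51000 + (V_4 - V_5)/18 + (V_4 - V_7)/2400 = 0
  Node 5: (V_5 - V_2)/51 + (V_5 - V_4)/18 + (V_5 - 0)/13000 = 0
  Node 6: (V_6 - V_3)/6.8 + (V_6 - V_7)/1.6 = 0
  Node 7: (V_7 - V_4)/2400 + (V_7 - V_6)/1.6 + (V_7 - 0)/36 = 0
Collecting terms (coefficients in siemens):
  1·V_0 - 0.3333·V_1 - 0.6667·V_3 = 1
  0.3411·V_1 - 0.3333·V_0 - 0.007692·V_2 - 0.00006667·V_4 = 0
  0.0273·V_2 - 0.007692·V_1 - 0.01961·V_5 = 0
  0.8137·V_3 - 0.6667·V_0 - 0.00001961·V_4 - 0.1471·V_6 = 0
  0.05606·V_4 - 0.00006667·V_1 - 0.00001961·V_3 - 0.05556·V_5 - 0.0004167·V_7 = 0
  0.07524·V_5 - 0.01961·V_2 - 0.05556·V_4 = 0
  0.7721·V_6 - 0.1471·V_3 - 0.625·V_7 = 0
  0.6532·V_7 - 0.0004167·V_4 - 0.625·V_6 = 0
Solving these 8 simultaneous equations (Gaussian elimination) gives:
  V_0 = 45.71 V, V_1 = 45.69 V, V_2 = 44.79 V, V_3 = 44.22 V
  V_4 = 44.38 V, V_5 = 44.44 V, V_6 = 37.47 V, V_7 = 35.88 V
R_eq = V_0 / 1 A = 45.71 Ω

Final answer: 45.71 Ω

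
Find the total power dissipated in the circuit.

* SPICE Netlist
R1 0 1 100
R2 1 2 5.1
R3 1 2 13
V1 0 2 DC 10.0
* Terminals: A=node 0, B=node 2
Nodal analysis, taking node 2 as the 0 V reference.
Source V1 fixes V_0 = 10 V.
KCL at each unknown node (sum of currents leaving = 0; resistances in Ω):
  Node 1: (V_1 - 10)/100 + (V_1 - 0)/5.1 + (V_1 - 0)/13 = 0
Collecting terms: 0.283 × V_1 = 0.1  =>  V_1 = 0.3534 V
Power in each resistor, P = (ΔV)²/R:
  P_R1 = (10 - 0.3534)²/100 = 0.9306 W
  P_R2 = (0.3534 - 0)²/5.1 = 0.02448 W
  P_R3 = (0.3534 - 0)²/13 = 0.009605 W
P_total = P_R1 + P_R2 + P_R3 = 0.9647 W

Final answer: 0.9647 W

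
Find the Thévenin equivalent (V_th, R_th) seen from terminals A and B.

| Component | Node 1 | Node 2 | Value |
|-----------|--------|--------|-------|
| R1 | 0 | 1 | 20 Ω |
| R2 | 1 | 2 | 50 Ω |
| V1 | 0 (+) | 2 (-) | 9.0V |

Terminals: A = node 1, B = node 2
Step 1 — V_th is the open-circuit voltage V_A - V_B (nothing connected across the terminals).
Nodal analysis, taking node 2 as the 0 V reference.
Source V1 fixes V_0 = 9 V.
KCL at each unknown node (sum of currents leaving = 0; resistances in Ω):
  Node 1: (V_1 - 9)/20 + (V_1 - 0)/50 = 0
Collecting terms: 0.07 × V_1 = 0.45  =>  V_1 = 6.429 V
V_th = V_1 - V_2 = 6.429 - 0 = 6.429 V
Step 2 — R_th: zero the source — replace V1 by a short circuit (node 2 merges into node 0) — and find the resistance seen between A (node 1) and B (node 0).
Reduce the network between node 1 (A) and node 0 (B) by series/parallel combination:
  Rp1 = R1 ‖ R2 (parallel, both between nodes 0 and 1) = 1/(1/20 + 1/50) = 14.29 Ω
R_th = 14.29 Ω

Final answer: V_th = 6.429 V, R_th = 14.29 Ω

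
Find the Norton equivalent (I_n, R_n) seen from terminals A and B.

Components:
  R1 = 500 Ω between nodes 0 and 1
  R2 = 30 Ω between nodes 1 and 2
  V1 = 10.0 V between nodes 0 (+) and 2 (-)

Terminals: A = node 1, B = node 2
Find the Thévenin equivalent first; then I_n = V_th/R_th and R_n = R_th.
Step 1 — V_th is the open-circuit voltage V_A - V_B (nothing connected across the terminals).
Nodal analysis, taking node 2 as the 0 V reference.
Source V1 fixes V_0 = 10 V.
KCL at each unknown node (sum of currents leaving = 0; resistances in Ω):
  Node 1: (V_1 - 10)/500 + (V_1 - 0)/30 = 0
Collecting terms: 0.03533 × V_1 = 0.02  =>  V_1 = 0.566 V
V_th = V_1 - V_2 = 0.566 - 0 = 0.566 V
Step 2 — R_th: zero the source — replace V1 by a short circuit (node 2 merges into node 0) — and find the resistance seen between A (node 1) and B (node 0).
Reduce the network between node 1 (A) and node 0 (B) by series/parallel combination:
  Rp1 = R1 ‖ R2 (parallel, both between nodes 0 and 1) = 1/(1/500 + 1/30) = 28.3 Ω
R_th = 28.3 Ω
I_n = V_th/R_th = 0.566/28.3 = 0.02 A, and R_n = R_th = 28.3 Ω

Final answer: I_n = 0.02 A, R_n = 28.3 Ω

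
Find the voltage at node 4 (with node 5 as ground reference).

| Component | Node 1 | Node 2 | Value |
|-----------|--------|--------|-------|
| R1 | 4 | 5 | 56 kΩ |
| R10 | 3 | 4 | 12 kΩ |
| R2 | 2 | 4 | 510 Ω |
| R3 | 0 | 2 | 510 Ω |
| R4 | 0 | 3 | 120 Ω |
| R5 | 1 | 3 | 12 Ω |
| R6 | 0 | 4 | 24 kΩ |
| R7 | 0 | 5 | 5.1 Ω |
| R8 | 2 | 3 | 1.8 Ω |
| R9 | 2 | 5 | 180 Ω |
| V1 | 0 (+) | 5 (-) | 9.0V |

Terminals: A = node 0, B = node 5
Nodal analysis, taking node 5 as the 0 V reference.
Source V1 fixes V_0 = 9 V.
KCL at each unknown node (sum of currents leaving = 0; resistances in Ω):
  Node 1: (V_1 - V_3)/12 = 0
  Node 2: (V_2 - V_4)/510 + (V_2 - 9)/510 + (V_2 - V_3)/1.8 + (V_2 - 0)/180 = 0
  Node 3: (V_3 - 9)/120 + (V_3 - V_1)/12 + (V_3 - V_2)/1.8 + (V_3 - V_4)/12000 = 0
  Node 4: (V_4 - 0)/56000 + (V_4 - V_2)/510 + (V_4 - 9)/24000 + (V_4 - V_3)/12000 = 0
Collecting terms (coefficients in siemens):
  0.08333·V_1 - 0.08333·V_3 = 0
  0.565·V_2 - 0.5556·V_3 - 0.001961·V_4 = 0.01765
  0.6473·V_3 - 0.08333·V_1 - 0.5556·V_2 - 0.00008333·V_4 = 0.075
  0.002104·V_4 - 0.001961·V_2 - 0.00008333·V_3 = 0.000375
Solving these 4 simultaneous equations (Gaussian elimination) gives:
  V_1 = 5.869 V, V_2 = 5.822 V, V_3 = 5.869 V, V_4 = 5.838 V
The requested potential is V_4 = 5.838 V.

Final answer: V_4 = 5.838 V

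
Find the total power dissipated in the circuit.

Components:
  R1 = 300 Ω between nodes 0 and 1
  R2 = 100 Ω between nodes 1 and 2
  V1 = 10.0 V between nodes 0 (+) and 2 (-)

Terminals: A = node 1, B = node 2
Nodal analysis, taking node 2 as the 0 V reference.
Source V1 fixes V_0 = 10 V.
KCL at each unknown node (sum of currents leaving = 0; resistances in Ω):
  Node 1: (V_1 - 10)/300 + (V_1 - 0)/100 = 0
Collecting terms: 0.01333 × V_1 = 0.03333  =>  V_1 = 2.5 V
Power in each resistor, P = (ΔV)²/R:
  P_R1 = (10 - 2.5)²/300 = 0.1875 W
  P_R2 = (2.5 - 0)²/100 = 0.0625 W
P_total = P_R1 + P_R2 = 0.25 W

Final answer: 0.25 W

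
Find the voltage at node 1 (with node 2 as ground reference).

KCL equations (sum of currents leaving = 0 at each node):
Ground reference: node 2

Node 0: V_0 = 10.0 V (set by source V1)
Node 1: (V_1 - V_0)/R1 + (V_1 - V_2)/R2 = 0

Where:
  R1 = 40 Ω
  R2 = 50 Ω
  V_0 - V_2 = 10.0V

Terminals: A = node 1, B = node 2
Nodal analysis, taking node 2 as the 0 V reference.
Source V1 fixes V_0 = 10 V.
KCL at each unknown node (sum of currents leaving = 0; resistances in Ω):
  Node 1: (V_1 - 10)/40 + (V_1 - 0)/50 = 0
Collecting terms: 0.045 × V_1 = 0.25  =>  V_1 = 5.556 V
The requested potential is V_1 = 5.556 V.

Final answer: V_1 = 5.556 V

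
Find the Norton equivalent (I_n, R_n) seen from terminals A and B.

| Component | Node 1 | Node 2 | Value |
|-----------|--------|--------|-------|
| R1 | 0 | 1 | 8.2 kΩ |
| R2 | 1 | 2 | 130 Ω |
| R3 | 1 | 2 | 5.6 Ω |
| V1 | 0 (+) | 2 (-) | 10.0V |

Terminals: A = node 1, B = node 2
Find the Thévenin equivalent first; then I_n = V_th/R_th and R_n = R_th.
Step 1 — V_th is the open-circuit voltage V_A - V_B (nothing connected across the terminals).
Nodal analysis, taking node 2 as the 0 V reference.
Source V1 fixes V_0 = 10 V.
KCL at each unknown node (sum of currents leaving = 0; resistances in Ω):
  Node 1: (V_1 - 10)/8200 + (V_1 - 0)/130 + (V_1 - 0)/5.6 = 0
Collecting terms: 0.1864 × V_1 = 0.00122  =>  V_1 = 0.006543 V
V_th = V_1 - V_2 = 0.006543 - 0 = 0.006543 V
Step 2 — R_th: zero the source — replace V1 by a short circuit (node 2 merges into node 0) — and find the resistance seen between A (node 1) and B (node 0).
Reduce the network between node 1 (A) and node 0 (B) by series/parallel combination:
  Rp1 = R1 ‖ R2 ‖ R3 (parallel, all between nodes 0 and 1) = 1/(1/8200 + 1/130 + 1/5.6) = 5.365 Ω
R_th = 5.365 Ω
I_n = V_th/R_th = 0.006543/5.365 = 0.00122 A, and R_n = R_th = 5.365 Ω

Final answer: I_n = 0.00122 A, R_n = 5.365 Ω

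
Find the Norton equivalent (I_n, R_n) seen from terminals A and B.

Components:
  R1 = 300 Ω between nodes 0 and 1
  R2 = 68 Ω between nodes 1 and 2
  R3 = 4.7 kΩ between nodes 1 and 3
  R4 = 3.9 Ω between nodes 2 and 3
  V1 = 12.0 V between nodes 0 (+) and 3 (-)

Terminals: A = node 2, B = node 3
Find the Thévenin equivalent first; then I_n = V_th/R_th and R_n = R_th.
Step 1 — V_th is the open-circuit voltage V_A - V_B (nothing connected across the terminals).
Nodal analysis, taking node 3 as the 0 V reference.
Source V1 fixes V_0 = 12 V.
KCL at each unknown node (sum of currents leaving = 0; resistances in Ω):
  Node 1: (V_1 - 12)/300 + (V_1 - V_2)/68 + (V_1 - 0)/4700 = 0
  Node 2: (V_2 - V_1)/68 + (V_2 - 0)/3.9 = 0
Collecting terms (coefficients in siemens):
  0.01825·V_1 - 0.01471·V_2 = 0.04
  0.2711·V_2 - 0.01471·V_1 = 0
Determinant D = (0.01825)(0.2711) - (-0.01471)(-0.01471) = 0.004732
V_1 = [(0.04)(0.2711) - (-0.01471)(0)]/D = 2.292 V
V_2 = [(0.01825)(0) - (0.04)(-0.01471)]/D = 0.1243 V
V_th = V_2 - V_3 = 0.1243 - 0 = 0.1243 V
Step 2 — R_th: zero the source — replace V1 by a short circuit (node 3 merges into node 0) — and find the resistance seen between A (node 2) and B (node 0).
Reduce the network between node 2 (A) and node 0 (B) by series/parallel combination:
  Rp1 = R1 ‖ R3 (parallel, both between nodes 0 and 1) = 1/(1/300 + 1/4700) = 282 Ω
  Rs1 = R2 + Rp1 (series, joined only at node 1) = 68 + 282 = 350 Ω
  Rp2 = R4 ‖ Rs1 (parallel, both between nodes 0 and 2) = 1/(1/3.9 + 1/350) = 3.857 Ω
R_th = 3.857 Ω
I_n = V_th/R_th = 0.1243/3.857 = 0.03223 A, and R_n = R_th = 3.857 Ω

Final answer: I_n = 0.03223 A, R_n = 3.857 Ω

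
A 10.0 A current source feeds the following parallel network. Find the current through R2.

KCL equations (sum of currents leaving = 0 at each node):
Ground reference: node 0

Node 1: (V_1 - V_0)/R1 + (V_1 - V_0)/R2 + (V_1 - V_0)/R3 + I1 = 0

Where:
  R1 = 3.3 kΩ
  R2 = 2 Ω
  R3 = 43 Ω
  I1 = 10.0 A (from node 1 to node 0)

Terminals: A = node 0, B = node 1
All resistors sit directly between nodes 0 and 1, so they are in parallel and share one voltage V; the full source current 10 A splits among them.
1/R_par = 1/3300 + 1/2 + 1/43 = 0.5236 S  =>  R_par = 1.91 Ω
V = I × R_par = 10 × 1.91 = 19.1 V
I_R2 = V/R2 = 19.1/2 = 9.55 A

Final answer: 9.55 A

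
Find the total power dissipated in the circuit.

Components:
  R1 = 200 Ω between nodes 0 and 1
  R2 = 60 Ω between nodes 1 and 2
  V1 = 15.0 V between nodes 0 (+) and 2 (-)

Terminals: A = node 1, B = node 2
Nodal analysis, taking node 2 as the 0 V reference.
Source V1 fixes V_0 = 15 V.
KCL at each unknown node (sum of currents leaving = 0; resistances in Ω):
  Node 1: (V_1 - 15)/200 + (V_1 - 0)/60 = 0
Collecting terms: 0.02167 × V_1 = 0.075  =>  V_1 = 3.462 V
Power in each resistor, P = (ΔV)²/R:
  P_R1 = (15 - 3.462)²/200 = 0.6657 W
  P_R2 = (3.462 - 0)²/60 = 0.1997 W
P_total = P_R1 + P_R2 = 0.8654 W

Final answer: 0.8654 W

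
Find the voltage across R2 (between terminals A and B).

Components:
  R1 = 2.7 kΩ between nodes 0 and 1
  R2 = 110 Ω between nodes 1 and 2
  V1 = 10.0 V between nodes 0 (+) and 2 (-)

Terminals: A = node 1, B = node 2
R1 and R2 are in series across V1 (node 0 → node 1 → node 2), and the output A–B is taken across R2, so this is a voltage divider.
Series current: I = V1/(R1 + R2) = 10/(2700 + 110) = 10/2810 = 0.003559 A
V_R2 = I × R2 = V1 × R2/(R1 + R2) = 10 × 110/2810 = 0.3915 V

Final answer: 0.3915 V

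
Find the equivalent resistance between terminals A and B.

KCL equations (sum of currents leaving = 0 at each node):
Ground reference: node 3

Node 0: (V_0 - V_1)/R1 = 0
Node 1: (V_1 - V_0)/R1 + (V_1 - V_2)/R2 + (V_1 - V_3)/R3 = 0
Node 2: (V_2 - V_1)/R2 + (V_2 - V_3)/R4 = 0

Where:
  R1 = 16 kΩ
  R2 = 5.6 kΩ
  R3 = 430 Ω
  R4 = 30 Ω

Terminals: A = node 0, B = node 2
Reduce the network between node 0 (A) and node 2 (B) by series/parallel combination:
  Rs1 = R3 + R4 (series, joined only at node 3) = 430 + 30 = 460 Ω
  Rp1 = R2 ‖ Rs1 (parallel, both between nodes 1 and 2) = 1/(1/5600 + 1/460) = 425.1 Ω
  Rs2 = R1 + Rp1 (series, joined only at node 1) = 16000 + 425.1 = 16430 Ω
R_eq = 16.43 kΩ

Final answer: 16.43 kΩ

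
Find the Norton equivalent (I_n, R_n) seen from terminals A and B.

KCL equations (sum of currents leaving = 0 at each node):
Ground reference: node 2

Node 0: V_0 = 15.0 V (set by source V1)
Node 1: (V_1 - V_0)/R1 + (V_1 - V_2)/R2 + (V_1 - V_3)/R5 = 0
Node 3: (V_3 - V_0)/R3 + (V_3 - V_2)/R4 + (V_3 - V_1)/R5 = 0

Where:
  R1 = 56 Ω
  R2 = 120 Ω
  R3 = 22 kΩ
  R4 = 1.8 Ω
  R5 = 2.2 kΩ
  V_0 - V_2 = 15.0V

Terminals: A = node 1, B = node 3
Find the Thévenin equivalent first; then I_n = V_th/R_th and R_n = R_th.
Step 1 — V_th is the open-circuit voltage V_A - V_B (nothing connected across the terminals).
Nodal analysis, taking node 2 as the 0 V reference.
Source V1 fixes V_0 = 15 V.
KCL at each unknown node (sum of currents leaving = 0; resistances in Ω):
  Node 1: (V_1 - 15)/56 + (V_1 - 0)/120 + (V_1 - V_3)/2200 = 0
  Node 3: (V_3 - 15)/22000 + (V_3 - 0)/1.8 + (V_3 - V_1)/2200 = 0
Collecting terms (coefficients in siemens):
  0.02665·V_1 - 0.0004545·V_3 = 0.2679
  0.5561·V_3 - 0.0004545·V_1 = 0.0006818
Determinant D = (0.02665)(0.5561) - (-0.0004545)(-0.0004545) = 0.01482
V_1 = [(0.2679)(0.5561) - (-0.0004545)(0.0006818)]/D = 10.05 V
V_3 = [(0.02665)(0.0006818) - (0.2679)(-0.0004545)]/D = 0.009444 V
V_th = V_1 - V_3 = 10.05 - 0.009444 = 10.04 V
Step 2 — R_th: zero the source — replace V1 by a short circuit (node 2 merges into node 0) — and find the resistance seen between A (node 1) and B (node 3).
Reduce the network between node 1 (A) and node 3 (B) by series/parallel combination:
  Rp1 = R1 ‖ R2 (parallel, both between nodes 0 and 1) = 1/(1/56 + 1/120) = 38.18 Ω
  Rp2 = R3 ‖ R4 (parallel, both between nodes 0 and 3) = 1/(1/22000 + 1/1.8) = 1.8 Ω
  Rs1 = Rp1 + Rp2 (series, joined only at node 0) = 38.18 + 1.8 = 39.98 Ω
  Rp3 = R5 ‖ Rs1 (parallel, both between nodes 1 and 3) = 1/(1/2200 + 1/39.98) = 39.27 Ω
R_th = 39.27 Ω
I_n = V_th/R_th = 10.04/39.27 = 0.2558 A, and R_n = R_th = 39.27 Ω

Final answer: I_n = 0.2558 A, R_n = 39.27 Ω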